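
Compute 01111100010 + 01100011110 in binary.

Add column by column from the right: bit + bit + carry-in; write the sum mod 2, carry 1 when the sum is 2 or 3.
carry:  11111111100
        01111100010
+       01100011110
-------------------
       011100000000
(the carry out of the leftmost column, 0, becomes the leading bit)
Decimal check:
  01111100010 = 512 + 256 + 128 + 64 + 32 + 2 = 994
  01100011110 = 512 + 256 + 16 + 8 + 4 + 2 = 798
  994 + 798 = 1792, and 011100000000 = 1024 + 512 + 256 = 1792 ✓



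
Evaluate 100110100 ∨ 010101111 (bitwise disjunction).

OR: 1 when either bit is 1
  100110100
| 010101111
-----------
  110111111
Decimal: 308 | 175 = 447



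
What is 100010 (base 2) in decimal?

Sum of powers of 2 for each 1-bit:
2^1 + 2^5
= 2 + 32
= 34



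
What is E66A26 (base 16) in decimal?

Expand by place value (powers of 16):
Digit values: E = 14, A = 10
E66A26 = 14 × 16^5 + 6 × 16^4 + 6 × 16^3 + 10 × 16^2 + 2 × 16^1 + 6 × 16^0
= 14 × 1048576 + 6 × 65536 + 6 × 4096 + 10 × 256 + 2 × 16 + 6 × 1
= 14680064 + 393216 + 24576 + 2560 + 32 + 6
= 15100454



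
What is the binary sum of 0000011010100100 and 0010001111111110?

Add column by column from the right: bit + bit + carry-in; write the sum mod 2, carry 1 when the sum is 2 or 3.
carry:  0000111111111000
        0000011010100100
+       0010001111111110
------------------------
       00010101010100010
(the carry out of the leftmost column, 0, becomes the leading bit)
Decimal check:
  0000011010100100 = 1024 + 512 + 128 + 32 + 4 = 1700
  0010001111111110 = 8192 + 512 + 256 + 128 + 64 + 32 + 16 + 8 + 4 + 2 = 9214
  1700 + 9214 = 10914, and 00010101010100010 = 8192 + 2048 + 512 + 128 + 32 + 2 = 10914 ✓



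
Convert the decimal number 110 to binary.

Using repeated division by 2:
110 ÷ 2 = 55 remainder 0
55 ÷ 2 = 27 remainder 1
27 ÷ 2 = 13 remainder 1
13 ÷ 2 = 6 remainder 1
6 ÷ 2 = 3 remainder 0
3 ÷ 2 = 1 remainder 1
1 ÷ 2 = 0 remainder 1
Reading remainders bottom to top: 1101110



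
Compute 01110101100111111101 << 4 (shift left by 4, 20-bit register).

Original: 01110101100111111101 (decimal 481789)
Shift left by 4 positions
Append 4 zeros on the right and drop the 4 high bits that overflow the 20-bit width
Result: 01011001111111010000 (decimal 368592)
Equivalent: 481789 << 4 = 481789 × 2^4 = 7708624, truncated to 20 bits = 368592



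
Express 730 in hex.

Using repeated division by 16 (digits 10–15 are A–F):
730 ÷ 16 = 45 remainder 10 (A)
45 ÷ 16 = 2 remainder 13 (D)
2 ÷ 16 = 0 remainder 2
Reading remainders bottom to top: 2DA



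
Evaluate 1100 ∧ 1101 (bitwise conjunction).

AND: 1 only when both bits are 1
  1100
& 1101
------
  1100
Decimal: 12 & 13 = 12



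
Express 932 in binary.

Using repeated division by 2:
932 ÷ 2 = 466 remainder 0
466 ÷ 2 = 233 remainder 0
233 ÷ 2 = 116 remainder 1
116 ÷ 2 = 58 remainder 0
58 ÷ 2 = 29 remainder 0
29 ÷ 2 = 14 remainder 1
14 ÷ 2 = 7 remainder 0
7 ÷ 2 = 3 remainder 1
3 ÷ 2 = 1 remainder 1
1 ÷ 2 = 0 remainder 1
Reading remainders bottom to top: 1110100100



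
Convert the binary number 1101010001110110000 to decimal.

Sum of powers of 2 for each 1-bit:
2^4 + 2^5 + 2^7 + 2^8 + 2^9 + 2^13 + 2^15 + 2^17 + 2^18
= 16 + 32 + 128 + 256 + 512 + 8192 + 32768 + 131072 + 262144
= 435120



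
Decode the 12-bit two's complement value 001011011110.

Binary: 001011011110
Sign bit: 0 (non-negative)
Read directly as an unsigned value:
001011011110 = 512 + 128 + 64 + 16 + 8 + 4 + 2 = 734
Value: 734



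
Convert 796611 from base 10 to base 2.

Using repeated division by 2:
796611 ÷ 2 = 398305 remainder 1
398305 ÷ 2 = 199152 remainder 1
199152 ÷ 2 = 99576 remainder 0
99576 ÷ 2 = 49788 remainder 0
49788 ÷ 2 = 24894 remainder 0
24894 ÷ 2 = 12447 remainder 0
12447 ÷ 2 = 6223 remainder 1
6223 ÷ 2 = 3111 remainder 1
3111 ÷ 2 = 1555 remainder 1
1555 ÷ 2 = 777 remainder 1
777 ÷ 2 = 388 remainder 1
388 ÷ 2 = 194 remainder 0
194 ÷ 2 = 97 remainder 0
97 ÷ 2 = 48 remainder 1
48 ÷ 2 = 24 remainder 0
24 ÷ 2 = 12 remainder 0
12 ÷ 2 = 6 remainder 0
6 ÷ 2 = 3 remainder 0
3 ÷ 2 = 1 remainder 1
1 ÷ 2 = 0 remainder 1
Reading remainders bottom to top: 11000010011111000011



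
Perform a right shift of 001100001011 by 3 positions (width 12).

Original: 001100001011 (decimal 779)
Shift right by 3 positions
Drop the 3 low bits; fill with zeros on the left
Result: 000001100001 (decimal 97)
Equivalent: 779 >> 3 = 779 ÷ 2^3 = 97



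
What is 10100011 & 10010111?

AND: 1 only when both bits are 1
  10100011
& 10010111
----------
  10000011
Decimal: 163 & 151 = 131



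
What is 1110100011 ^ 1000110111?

XOR: 1 when bits differ
  1110100011
^ 1000110111
------------
  0110010100
Decimal: 931 ^ 567 = 404



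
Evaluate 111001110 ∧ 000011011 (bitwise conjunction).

AND: 1 only when both bits are 1
  111001110
& 000011011
-----------
  000001010
Decimal: 462 & 27 = 10



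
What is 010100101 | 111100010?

OR: 1 when either bit is 1
  010100101
| 111100010
-----------
  111100111
Decimal: 165 | 482 = 487



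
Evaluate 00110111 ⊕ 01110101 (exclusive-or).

XOR: 1 when bits differ
  00110111
^ 01110101
----------
  01000010
Decimal: 55 ^ 117 = 66



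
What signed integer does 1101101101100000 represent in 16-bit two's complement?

Binary: 1101101101100000
Sign bit: 1 (negative)
Invert: 0010010010011111
Add 1:  0010010010100000
Magnitude: 0010010010100000 = 8192 + 1024 + 128 + 32 = 9376
Value: -9376



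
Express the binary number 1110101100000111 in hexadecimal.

Group into 4-bit nibbles from right:
  1110 = E
  1011 = B
  0000 = 0
  0111 = 7
Result: EB07



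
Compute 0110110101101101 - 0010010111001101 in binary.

Method 1 - Direct subtraction (column by column from the right: bit − bit − borrow-in; if negative, add 2 and borrow 1 from the next column):
borrow: 0000111100000000
        0110110101101101
-       0010010111001101
------------------------
        0100011110100000

Method 2 - Add two's complement:
Two's complement of 0010010111001101: invert → 1101101000110010, add 1 → 1101101000110011
  0110110101101101
+ 1101101000110011
------------------
 10100011110100000  (end carry out of the top bit = 1)
Discarding the end carry: 0100011110100000
Decimal check:
  0110110101101101 = 16384 + 8192 + 2048 + 1024 + 256 + 64 + 32 + 8 + 4 + 1 = 28013
  0010010111001101 = 8192 + 1024 + 256 + 128 + 64 + 8 + 4 + 1 = 9677
  28013 - 9677 = 18336, and 0100011110100000 = 16384 + 1024 + 512 + 256 + 128 + 32 = 18336 ✓



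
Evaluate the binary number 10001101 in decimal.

Sum of powers of 2 for each 1-bit:
2^0 + 2^2 + 2^3 + 2^7
= 1 + 4 + 8 + 128
= 141



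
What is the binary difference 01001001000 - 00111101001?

Method 1 - Direct subtraction (column by column from the right: bit − bit − borrow-in; if negative, add 2 and borrow 1 from the next column):
borrow: 01111111110
        01001001000
-       00111101001
-------------------
        00001011111

Method 2 - Add two's complement:
Two's complement of 00111101001: invert → 11000010110, add 1 → 11000010111
  01001001000
+ 11000010111
-------------
 100001011111  (end carry out of the top bit = 1)
Discarding the end carry: 00001011111
Decimal check:
  01001001000 = 512 + 64 + 8 = 584
  00111101001 = 256 + 128 + 64 + 32 + 8 + 1 = 489
  584 - 489 = 95, and 00001011111 = 64 + 16 + 8 + 4 + 2 + 1 = 95 ✓



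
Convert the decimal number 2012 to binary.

Using repeated division by 2:
2012 ÷ 2 = 1006 remainder 0
1006 ÷ 2 = 503 remainder 0
503 ÷ 2 = 251 remainder 1
251 ÷ 2 = 125 remainder 1
125 ÷ 2 = 62 remainder 1
62 ÷ 2 = 31 remainder 0
31 ÷ 2 = 15 remainder 1
15 ÷ 2 = 7 remainder 1
7 ÷ 2 = 3 remainder 1
3 ÷ 2 = 1 remainder 1
1 ÷ 2 = 0 remainder 1
Reading remainders bottom to top: 11111011100



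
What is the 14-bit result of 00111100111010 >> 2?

Original: 00111100111010 (decimal 3898)
Shift right by 2 positions
Drop the 2 low bits; fill with zeros on the left
Result: 00001111001110 (decimal 974)
Equivalent: 3898 >> 2 = 3898 ÷ 2^2 = 974



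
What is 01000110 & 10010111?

AND: 1 only when both bits are 1
  01000110
& 10010111
----------
  00000110
Decimal: 70 & 151 = 6



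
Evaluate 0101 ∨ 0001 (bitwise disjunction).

OR: 1 when either bit is 1
  0101
| 0001
------
  0101
Decimal: 5 | 1 = 5



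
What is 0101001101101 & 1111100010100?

AND: 1 only when both bits are 1
  0101001101101
& 1111100010100
---------------
  0101000000100
Decimal: 2669 & 7956 = 2564



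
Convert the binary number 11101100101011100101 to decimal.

Sum of powers of 2 for each 1-bit:
2^0 + 2^2 + 2^5 + 2^6 + 2^7 + 2^9 + 2^11 + 2^14 + 2^15 + 2^17 + 2^18 + 2^19
= 1 + 4 + 32 + 64 + 128 + 512 + 2048 + 16384 + 32768 + 131072 + 262144 + 524288
= 969445



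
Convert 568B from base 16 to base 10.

Expand by place value (powers of 16):
Digit values: B = 11
568B = 5 × 16^3 + 6 × 16^2 + 8 × 16^1 + 11 × 16^0
= 5 × 4096 + 6 × 256 + 8 × 16 + 11 × 1
= 20480 + 1536 + 128 + 11
= 22155



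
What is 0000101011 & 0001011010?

AND: 1 only when both bits are 1
  0000101011
& 0001011010
------------
  0000001010
Decimal: 43 & 90 = 10



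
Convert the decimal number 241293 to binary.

Using repeated division by 2:
241293 ÷ 2 = 120646 remainder 1
120646 ÷ 2 = 60323 remainder 0
60323 ÷ 2 = 30161 remainder 1
30161 ÷ 2 = 15080 remainder 1
15080 ÷ 2 = 7540 remainder 0
7540 ÷ 2 = 3770 remainder 0
3770 ÷ 2 = 1885 remainder 0
1885 ÷ 2 = 942 remainder 1
942 ÷ 2 = 471 remainder 0
471 ÷ 2 = 235 remainder 1
235 ÷ 2 = 117 remainder 1
117 ÷ 2 = 58 remainder 1
58 ÷ 2 = 29 remainder 0
29 ÷ 2 = 14 remainder 1
14 ÷ 2 = 7 remainder 0
7 ÷ 2 = 3 remainder 1
3 ÷ 2 = 1 remainder 1
1 ÷ 2 = 0 remainder 1
Reading remainders bottom to top: 111010111010001101



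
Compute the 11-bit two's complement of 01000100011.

Original: 01000100011
Step 1 - Invert all bits: 10111011100
Step 2 - Add 1: 10111011101
Verification: 01000100011 + 10111011101 = 100000000000; discarding the end carry (carry out of the top bit) leaves the 11-bit value 00000000000, as required for x + (-x)



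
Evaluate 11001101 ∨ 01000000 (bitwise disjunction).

OR: 1 when either bit is 1
  11001101
| 01000000
----------
  11001101
Decimal: 205 | 64 = 205



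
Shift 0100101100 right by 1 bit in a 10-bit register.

Original: 0100101100 (decimal 300)
Shift right by 1 position
Drop the 1 low bit; fill with zero on the left
Result: 0010010110 (decimal 150)
Equivalent: 300 >> 1 = 300 ÷ 2^1 = 150



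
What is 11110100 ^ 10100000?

XOR: 1 when bits differ
  11110100
^ 10100000
----------
  01010100
Decimal: 244 ^ 160 = 84



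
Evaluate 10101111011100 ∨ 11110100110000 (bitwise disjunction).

OR: 1 when either bit is 1
  10101111011100
| 11110100110000
----------------
  11111111111100
Decimal: 11228 | 15664 = 16380



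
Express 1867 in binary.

Using repeated division by 2:
1867 ÷ 2 = 933 remainder 1
933 ÷ 2 = 466 remainder 1
466 ÷ 2 = 233 remainder 0
233 ÷ 2 = 116 remainder 1
116 ÷ 2 = 58 remainder 0
58 ÷ 2 = 29 remainder 0
29 ÷ 2 = 14 remainder 1
14 ÷ 2 = 7 remainder 0
7 ÷ 2 = 3 remainder 1
3 ÷ 2 = 1 remainder 1
1 ÷ 2 = 0 remainder 1
Reading remainders bottom to top: 11101001011



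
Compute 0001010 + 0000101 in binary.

Add column by column from the right: bit + bit + carry-in; write the sum mod 2, carry 1 when the sum is 2 or 3.
carry:  0000000
        0001010
+       0000101
---------------
       00001111
(the carry out of the leftmost column, 0, becomes the leading bit)
Decimal check:
  0001010 = 8 + 2 = 10
  0000101 = 4 + 1 = 5
  10 + 5 = 15, and 00001111 = 8 + 4 + 2 + 1 = 15 ✓



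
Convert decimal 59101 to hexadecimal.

Using repeated division by 16 (digits 10–15 are A–F):
59101 ÷ 16 = 3693 remainder 13 (D)
3693 ÷ 16 = 230 remainder 13 (D)
230 ÷ 16 = 14 remainder 6
14 ÷ 16 = 0 remainder 14 (E)
Reading remainders bottom to top: E6DD



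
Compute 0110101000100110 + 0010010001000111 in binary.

Add column by column from the right: bit + bit + carry-in; write the sum mod 2, carry 1 when the sum is 2 or 3.
carry:  1100000000001100
        0110101000100110
+       0010010001000111
------------------------
       01000111001101101
(the carry out of the leftmost column, 0, becomes the leading bit)
Decimal check:
  0110101000100110 = 16384 + 8192 + 2048 + 512 + 32 + 4 + 2 = 27174
  0010010001000111 = 8192 + 1024 + 64 + 4 + 2 + 1 = 9287
  27174 + 9287 = 36461, and 01000111001101101 = 32768 + 2048 + 1024 + 512 + 64 + 32 + 8 + 4 + 1 = 36461 ✓



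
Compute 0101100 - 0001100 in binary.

Method 1 - Direct subtraction (column by column from the right: bit − bit − borrow-in; if negative, add 2 and borrow 1 from the next column):
borrow: 0000000
        0101100
-       0001100
---------------
        0100000

Method 2 - Add two's complement:
Two's complement of 0001100: invert → 1110011, add 1 → 1110100
  0101100
+ 1110100
---------
 10100000  (end carry out of the top bit = 1)
Discarding the end carry: 0100000
Decimal check:
  0101100 = 32 + 8 + 4 = 44
  0001100 = 8 + 4 = 12
  44 - 12 = 32, and 0100000 = 32 ✓



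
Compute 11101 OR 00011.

OR: 1 when either bit is 1
  11101
| 00011
-------
  11111
Decimal: 29 | 3 = 31



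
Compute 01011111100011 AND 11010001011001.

AND: 1 only when both bits are 1
  01011111100011
& 11010001011001
----------------
  01010001000001
Decimal: 6115 & 13401 = 5185



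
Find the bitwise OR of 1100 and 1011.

OR: 1 when either bit is 1
  1100
| 1011
------
  1111
Decimal: 12 | 11 = 15



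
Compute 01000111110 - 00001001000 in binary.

Method 1 - Direct subtraction (column by column from the right: bit − bit − borrow-in; if negative, add 2 and borrow 1 from the next column):
borrow: 01110000000
        01000111110
-       00001001000
-------------------
        00111110110

Method 2 - Add two's complement:
Two's complement of 00001001000: invert → 11110110111, add 1 → 11110111000
  01000111110
+ 11110111000
-------------
 100111110110  (end carry out of the top bit = 1)
Discarding the end carry: 00111110110
Decimal check:
  01000111110 = 512 + 32 + 16 + 8 + 4 + 2 = 574
  00001001000 = 64 + 8 = 72
  574 - 72 = 502, and 00111110110 = 256 + 128 + 64 + 32 + 16 + 4 + 2 = 502 ✓



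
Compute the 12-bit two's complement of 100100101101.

Original (sign bit 1, negative): 100100101101
Step 1 - Invert all bits: 011011010010
Step 2 - Add 1: 011011010011
Verification: 100100101101 + 011011010011 = 1000000000000; discarding the end carry (carry out of the top bit) leaves the 12-bit value 000000000000, as required for x + (-x)



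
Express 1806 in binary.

Using repeated division by 2:
1806 ÷ 2 = 903 remainder 0
903 ÷ 2 = 451 remainder 1
451 ÷ 2 = 225 remainder 1
225 ÷ 2 = 112 remainder 1
112 ÷ 2 = 56 remainder 0
56 ÷ 2 = 28 remainder 0
28 ÷ 2 = 14 remainder 0
14 ÷ 2 = 7 remainder 0
7 ÷ 2 = 3 remainder 1
3 ÷ 2 = 1 remainder 1
1 ÷ 2 = 0 remainder 1
Reading remainders bottom to top: 11100001110



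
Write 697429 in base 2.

Using repeated division by 2:
697429 ÷ 2 = 348714 remainder 1
348714 ÷ 2 = 174357 remainder 0
174357 ÷ 2 = 87178 remainder 1
87178 ÷ 2 = 43589 remainder 0
43589 ÷ 2 = 21794 remainder 1
21794 ÷ 2 = 10897 remainder 0
10897 ÷ 2 = 5448 remainder 1
5448 ÷ 2 = 2724 remainder 0
2724 ÷ 2 = 1362 remainder 0
1362 ÷ 2 = 681 remainder 0
681 ÷ 2 = 340 remainder 1
340 ÷ 2 = 170 remainder 0
170 ÷ 2 = 85 remainder 0
85 ÷ 2 = 42 remainder 1
42 ÷ 2 = 21 remainder 0
21 ÷ 2 = 10 remainder 1
10 ÷ 2 = 5 remainder 0
5 ÷ 2 = 2 remainder 1
2 ÷ 2 = 1 remainder 0
1 ÷ 2 = 0 remainder 1
Reading remainders bottom to top: 10101010010001010101



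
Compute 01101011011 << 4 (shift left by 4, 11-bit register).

Original: 01101011011 (decimal 859)
Shift left by 4 positions
Append 4 zeros on the right and drop the 4 high bits that overflow the 11-bit width
Result: 10110110000 (decimal 1456)
Equivalent: 859 << 4 = 859 × 2^4 = 13744, truncated to 11 bits = 1456



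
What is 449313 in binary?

Using repeated division by 2:
449313 ÷ 2 = 224656 remainder 1
224656 ÷ 2 = 112328 remainder 0
112328 ÷ 2 = 56164 remainder 0
56164 ÷ 2 = 28082 remainder 0
28082 ÷ 2 = 14041 remainder 0
14041 ÷ 2 = 7020 remainder 1
7020 ÷ 2 = 3510 remainder 0
3510 ÷ 2 = 1755 remainder 0
1755 ÷ 2 = 877 remainder 1
877 ÷ 2 = 438 remainder 1
438 ÷ 2 = 219 remainder 0
219 ÷ 2 = 109 remainder 1
109 ÷ 2 = 54 remainder 1
54 ÷ 2 = 27 remainder 0
27 ÷ 2 = 13 remainder 1
13 ÷ 2 = 6 remainder 1
6 ÷ 2 = 3 remainder 0
3 ÷ 2 = 1 remainder 1
1 ÷ 2 = 0 remainder 1
Reading remainders bottom to top: 1101101101100100001



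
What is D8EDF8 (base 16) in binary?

Convert each hex digit to 4 bits:
  D = 1101
  8 = 1000
  E = 1110
  D = 1101
  F = 1111
  8 = 1000
Concatenate: 110110001110110111111000



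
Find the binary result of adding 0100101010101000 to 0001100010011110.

Add column by column from the right: bit + bit + carry-in; write the sum mod 2, carry 1 when the sum is 2 or 3.
carry:  0011000101110000
        0100101010101000
+       0001100010011110
------------------------
       00110001101000110
(the carry out of the leftmost column, 0, becomes the leading bit)
Decimal check:
  0100101010101000 = 16384 + 2048 + 512 + 128 + 32 + 8 = 19112
  0001100010011110 = 4096 + 2048 + 128 + 16 + 8 + 4 + 2 = 6302
  19112 + 6302 = 25414, and 00110001101000110 = 16384 + 8192 + 512 + 256 + 64 + 4 + 2 = 25414 ✓



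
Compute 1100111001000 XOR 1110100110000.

XOR: 1 when bits differ
  1100111001000
^ 1110100110000
---------------
  0010011111000
Decimal: 6600 ^ 7472 = 1272



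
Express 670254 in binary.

Using repeated division by 2:
670254 ÷ 2 = 335127 remainder 0
335127 ÷ 2 = 167563 remainder 1
167563 ÷ 2 = 83781 remainder 1
83781 ÷ 2 = 41890 remainder 1
41890 ÷ 2 = 20945 remainder 0
20945 ÷ 2 = 10472 remainder 1
10472 ÷ 2 = 5236 remainder 0
5236 ÷ 2 = 2618 remainder 0
2618 ÷ 2 = 1309 remainder 0
1309 ÷ 2 = 654 remainder 1
654 ÷ 2 = 327 remainder 0
327 ÷ 2 = 163 remainder 1
163 ÷ 2 = 81 remainder 1
81 ÷ 2 = 40 remainder 1
40 ÷ 2 = 20 remainder 0
20 ÷ 2 = 10 remainder 0
10 ÷ 2 = 5 remainder 0
5 ÷ 2 = 2 remainder 1
2 ÷ 2 = 1 remainder 0
1 ÷ 2 = 0 remainder 1
Reading remainders bottom to top: 10100011101000101110



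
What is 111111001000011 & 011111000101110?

AND: 1 only when both bits are 1
  111111001000011
& 011111000101110
-----------------
  011111000000010
Decimal: 32323 & 15918 = 15874



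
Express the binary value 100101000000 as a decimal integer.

Sum of powers of 2 for each 1-bit:
2^6 + 2^8 + 2^11
= 64 + 256 + 2048
= 2368



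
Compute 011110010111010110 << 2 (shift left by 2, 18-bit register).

Original: 011110010111010110 (decimal 124374)
Shift left by 2 positions
Append 2 zeros on the right and drop the 2 high bits that overflow the 18-bit width
Result: 111001011101011000 (decimal 235352)
Equivalent: 124374 << 2 = 124374 × 2^2 = 497496, truncated to 18 bits = 235352



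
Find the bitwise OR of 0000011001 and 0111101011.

OR: 1 when either bit is 1
  0000011001
| 0111101011
------------
  0111111011
Decimal: 25 | 491 = 507



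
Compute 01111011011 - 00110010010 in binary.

Method 1 - Direct subtraction (column by column from the right: bit − bit − borrow-in; if negative, add 2 and borrow 1 from the next column):
borrow: 00000000000
        01111011011
-       00110010010
-------------------
        01001001001

Method 2 - Add two's complement:
Two's complement of 00110010010: invert → 11001101101, add 1 → 11001101110
  01111011011
+ 11001101110
-------------
 101001001001  (end carry out of the top bit = 1)
Discarding the end carry: 01001001001
Decimal check:
  01111011011 = 512 + 256 + 128 + 64 + 16 + 8 + 2 + 1 = 987
  00110010010 = 256 + 128 + 16 + 2 = 402
  987 - 402 = 585, and 01001001001 = 512 + 64 + 8 + 1 = 585 ✓



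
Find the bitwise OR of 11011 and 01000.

OR: 1 when either bit is 1
  11011
| 01000
-------
  11011
Decimal: 27 | 8 = 27



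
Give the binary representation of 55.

Using repeated division by 2:
55 ÷ 2 = 27 remainder 1
27 ÷ 2 = 13 remainder 1
13 ÷ 2 = 6 remainder 1
6 ÷ 2 = 3 remainder 0
3 ÷ 2 = 1 remainder 1
1 ÷ 2 = 0 remainder 1
Reading remainders bottom to top: 110111



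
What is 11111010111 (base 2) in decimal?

Sum of powers of 2 for each 1-bit:
2^0 + 2^1 + 2^2 + 2^4 + 2^6 + 2^7 + 2^8 + 2^9 + 2^10
= 1 + 2 + 4 + 16 + 64 + 128 + 256 + 512 + 1024
= 2007



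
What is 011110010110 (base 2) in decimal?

Sum of powers of 2 for each 1-bit:
2^1 + 2^2 + 2^4 + 2^7 + 2^8 + 2^9 + 2^10
= 2 + 4 + 16 + 128 + 256 + 512 + 1024
= 1942



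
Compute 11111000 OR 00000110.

OR: 1 when either bit is 1
  11111000
| 00000110
----------
  11111110
Decimal: 248 | 6 = 254



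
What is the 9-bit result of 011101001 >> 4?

Original: 011101001 (decimal 233)
Shift right by 4 positions
Drop the 4 low bits; fill with zeros on the left
Result: 000001110 (decimal 14)
Equivalent: 233 >> 4 = 233 ÷ 2^4 = 14



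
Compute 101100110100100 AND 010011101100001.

AND: 1 only when both bits are 1
  101100110100100
& 010011101100001
-----------------
  000000100100000
Decimal: 22948 & 10081 = 288



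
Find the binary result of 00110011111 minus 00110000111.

Method 1 - Direct subtraction (column by column from the right: bit − bit − borrow-in; if negative, add 2 and borrow 1 from the next column):
borrow: 00000000000
        00110011111
-       00110000111
-------------------
        00000011000

Method 2 - Add two's complement:
Two's complement of 00110000111: invert → 11001111000, add 1 → 11001111001
  00110011111
+ 11001111001
-------------
 100000011000  (end carry out of the top bit = 1)
Discarding the end carry: 00000011000
Decimal check:
  00110011111 = 256 + 128 + 16 + 8 + 4 + 2 + 1 = 415
  00110000111 = 256 + 128 + 4 + 2 + 1 = 391
  415 - 391 = 24, and 00000011000 = 16 + 8 = 24 ✓



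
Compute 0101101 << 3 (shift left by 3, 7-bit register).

Original: 0101101 (decimal 45)
Shift left by 3 positions
Append 3 zeros on the right and drop the 3 high bits that overflow the 7-bit width
Result: 1101000 (decimal 104)
Equivalent: 45 << 3 = 45 × 2^3 = 360, truncated to 7 bits = 104



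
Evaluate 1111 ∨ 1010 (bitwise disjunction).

OR: 1 when either bit is 1
  1111
| 1010
------
  1111
Decimal: 15 | 10 = 15



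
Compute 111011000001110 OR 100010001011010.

OR: 1 when either bit is 1
  111011000001110
| 100010001011010
-----------------
  111011001011110
Decimal: 30222 | 17498 = 30302



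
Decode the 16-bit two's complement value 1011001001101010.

Binary: 1011001001101010
Sign bit: 1 (negative)
Invert: 0100110110010101
Add 1:  0100110110010110
Magnitude: 0100110110010110 = 16384 + 2048 + 1024 + 256 + 128 + 16 + 4 + 2 = 19862
Value: -19862



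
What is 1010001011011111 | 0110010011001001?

OR: 1 when either bit is 1
  1010001011011111
| 0110010011001001
------------------
  1110011011011111
Decimal: 41695 | 25801 = 59103



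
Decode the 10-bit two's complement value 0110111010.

Binary: 0110111010
Sign bit: 0 (non-negative)
Read directly as an unsigned value:
0110111010 = 256 + 128 + 32 + 16 + 8 + 2 = 442
Value: 442



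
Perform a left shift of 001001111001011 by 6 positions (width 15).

Original: 001001111001011 (decimal 5067)
Shift left by 6 positions
Append 6 zeros on the right and drop the 6 high bits that overflow the 15-bit width
Result: 111001011000000 (decimal 29376)
Equivalent: 5067 << 6 = 5067 × 2^6 = 324288, truncated to 15 bits = 29376



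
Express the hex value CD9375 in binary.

Convert each hex digit to 4 bits:
  C = 1100
  D = 1101
  9 = 1001
  3 = 0011
  7 = 0111
  5 = 0101
Concatenate: 110011011001001101110101



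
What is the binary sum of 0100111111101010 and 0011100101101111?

Add column by column from the right: bit + bit + carry-in; write the sum mod 2, carry 1 when the sum is 2 or 3.
carry:  1111111111011100
        0100111111101010
+       0011100101101111
------------------------
       01000100101011001
(the carry out of the leftmost column, 0, becomes the leading bit)
Decimal check:
  0100111111101010 = 16384 + 2048 + 1024 + 512 + 256 + 128 + 64 + 32 + 8 + 2 = 20458
  0011100101101111 = 8192 + 4096 + 2048 + 256 + 64 + 32 + 8 + 4 + 2 + 1 = 14703
  20458 + 14703 = 35161, and 01000100101011001 = 32768 + 2048 + 256 + 64 + 16 + 8 + 1 = 35161 ✓



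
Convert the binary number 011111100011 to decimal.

Sum of powers of 2 for each 1-bit:
2^0 + 2^1 + 2^5 + 2^6 + 2^7 + 2^8 + 2^9 + 2^10
= 1 + 2 + 32 + 64 + 128 + 256 + 512 + 1024
= 2019



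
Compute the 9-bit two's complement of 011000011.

Original: 011000011
Step 1 - Invert all bits: 100111100
Step 2 - Add 1: 100111101
Verification: 011000011 + 100111101 = 1000000000; discarding the end carry (carry out of the top bit) leaves the 9-bit value 000000000, as required for x + (-x)



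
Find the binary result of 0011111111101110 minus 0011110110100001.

Method 1 - Direct subtraction (column by column from the right: bit − bit − borrow-in; if negative, add 2 and borrow 1 from the next column):
borrow: 0000000000000010
        0011111111101110
-       0011110110100001
------------------------
        0000001001001101

Method 2 - Add two's complement:
Two's complement of 0011110110100001: invert → 1100001001011110, add 1 → 1100001001011111
  0011111111101110
+ 1100001001011111
------------------
 10000001001001101  (end carry out of the top bit = 1)
Discarding the end carry: 0000001001001101
Decimal check:
  0011111111101110 = 8192 + 4096 + 2048 + 1024 + 512 + 256 + 128 + 64 + 32 + 8 + 4 + 2 = 16366
  0011110110100001 = 8192 + 4096 + 2048 + 1024 + 256 + 128 + 32 + 1 = 15777
  16366 - 15777 = 589, and 0000001001001101 = 512 + 64 + 8 + 4 + 1 = 589 ✓



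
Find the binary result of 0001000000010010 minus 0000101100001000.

Method 1 - Direct subtraction (column by column from the right: bit − bit − borrow-in; if negative, add 2 and borrow 1 from the next column):
borrow: 0001111000010000
        0001000000010010
-       0000101100001000
------------------------
        0000010100001010

Method 2 - Add two's complement:
Two's complement of 0000101100001000: invert → 1111010011110111, add 1 → 1111010011111000
  0001000000010010
+ 1111010011111000
------------------
 10000010100001010  (end carry out of the top bit = 1)
Discarding the end carry: 0000010100001010
Decimal check:
  0001000000010010 = 4096 + 16 + 2 = 4114
  0000101100001000 = 2048 + 512 + 256 + 8 = 2824
  4114 - 2824 = 1290, and 0000010100001010 = 1024 + 256 + 8 + 2 = 1290 ✓



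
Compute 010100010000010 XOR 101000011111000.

XOR: 1 when bits differ
  010100010000010
^ 101000011111000
-----------------
  111100001111010
Decimal: 10370 ^ 20728 = 30842



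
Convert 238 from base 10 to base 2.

Using repeated division by 2:
238 ÷ 2 = 119 remainder 0
119 ÷ 2 = 59 remainder 1
59 ÷ 2 = 29 remainder 1
29 ÷ 2 = 14 remainder 1
14 ÷ 2 = 7 remainder 0
7 ÷ 2 = 3 remainder 1
3 ÷ 2 = 1 remainder 1
1 ÷ 2 = 0 remainder 1
Reading remainders bottom to top: 11101110



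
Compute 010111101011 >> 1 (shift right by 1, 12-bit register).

Original: 010111101011 (decimal 1515)
Shift right by 1 position
Drop the 1 low bit; fill with zero on the left
Result: 001011110101 (decimal 757)
Equivalent: 1515 >> 1 = 1515 ÷ 2^1 = 757



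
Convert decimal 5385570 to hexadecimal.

Using repeated division by 16 (digits 10–15 are A–F):
5385570 ÷ 16 = 336598 remainder 2
336598 ÷ 16 = 21037 remainder 6
21037 ÷ 16 = 1314 remainder 13 (D)
1314 ÷ 16 = 82 remainder 2
82 ÷ 16 = 5 remainder 2
5 ÷ 16 = 0 remainder 5
Reading remainders bottom to top: 522D62



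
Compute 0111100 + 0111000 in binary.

Add column by column from the right: bit + bit + carry-in; write the sum mod 2, carry 1 when the sum is 2 or 3.
carry:  1110000
        0111100
+       0111000
---------------
       01110100
(the carry out of the leftmost column, 0, becomes the leading bit)
Decimal check:
  0111100 = 32 + 16 + 8 + 4 = 60
  0111000 = 32 + 16 + 8 = 56
  60 + 56 = 116, and 01110100 = 64 + 32 + 16 + 4 = 116 ✓



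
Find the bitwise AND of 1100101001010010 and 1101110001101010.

AND: 1 only when both bits are 1
  1100101001010010
& 1101110001101010
------------------
  1100100001000010
Decimal: 51794 & 56426 = 51266



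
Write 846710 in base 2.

Using repeated division by 2:
846710 ÷ 2 = 423355 remainder 0
423355 ÷ 2 = 211677 remainder 1
211677 ÷ 2 = 105838 remainder 1
105838 ÷ 2 = 52919 remainder 0
52919 ÷ 2 = 26459 remainder 1
26459 ÷ 2 = 13229 remainder 1
13229 ÷ 2 = 6614 remainder 1
6614 ÷ 2 = 3307 remainder 0
3307 ÷ 2 = 1653 remainder 1
1653 ÷ 2 = 826 remainder 1
826 ÷ 2 = 413 remainder 0
413 ÷ 2 = 206 remainder 1
206 ÷ 2 = 103 remainder 0
103 ÷ 2 = 51 remainder 1
51 ÷ 2 = 25 remainder 1
25 ÷ 2 = 12 remainder 1
12 ÷ 2 = 6 remainder 0
6 ÷ 2 = 3 remainder 0
3 ÷ 2 = 1 remainder 1
1 ÷ 2 = 0 remainder 1
Reading remainders bottom to top: 11001110101101110110



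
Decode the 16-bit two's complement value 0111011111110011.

Binary: 0111011111110011
Sign bit: 0 (non-negative)
Read directly as an unsigned value:
0111011111110011 = 16384 + 8192 + 4096 + 1024 + 512 + 256 + 128 + 64 + 32 + 16 + 2 + 1 = 30707
Value: 30707



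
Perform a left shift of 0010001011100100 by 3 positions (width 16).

Original: 0010001011100100 (decimal 8932)
Shift left by 3 positions
Append 3 zeros on the right and drop the 3 high bits that overflow the 16-bit width
Result: 0001011100100000 (decimal 5920)
Equivalent: 8932 << 3 = 8932 × 2^3 = 71456, truncated to 16 bits = 5920



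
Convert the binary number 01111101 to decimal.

Sum of powers of 2 for each 1-bit:
2^0 + 2^2 + 2^3 + 2^4 + 2^5 + 2^6
= 1 + 4 + 8 + 16 + 32 + 64
= 125



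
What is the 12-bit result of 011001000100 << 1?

Original: 011001000100 (decimal 1604)
Shift left by 1 position
Append 1 zero on the right
Result: 110010001000 (decimal 3208)
Equivalent: 1604 << 1 = 1604 × 2^1 = 3208



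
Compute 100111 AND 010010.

AND: 1 only when both bits are 1
  100111
& 010010
--------
  000010
Decimal: 39 & 18 = 2



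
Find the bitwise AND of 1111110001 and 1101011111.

AND: 1 only when both bits are 1
  1111110001
& 1101011111
------------
  1101010001
Decimal: 1009 & 863 = 849



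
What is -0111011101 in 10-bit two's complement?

Original: 0111011101
Step 1 - Invert all bits: 1000100010
Step 2 - Add 1: 1000100011
Verification: 0111011101 + 1000100011 = 10000000000; discarding the end carry (carry out of the top bit) leaves the 10-bit value 0000000000, as required for x + (-x)



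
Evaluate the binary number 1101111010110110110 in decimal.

Sum of powers of 2 for each 1-bit:
2^1 + 2^2 + 2^4 + 2^5 + 2^7 + 2^8 + 2^10 + 2^12 + 2^13 + 2^14 + 2^15 + 2^17 + 2^18
= 2 + 4 + 16 + 32 + 128 + 256 + 1024 + 4096 + 8192 + 16384 + 32768 + 131072 + 262144
= 456118



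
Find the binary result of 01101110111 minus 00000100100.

Method 1 - Direct subtraction (column by column from the right: bit − bit − borrow-in; if negative, add 2 and borrow 1 from the next column):
borrow: 00000000000
        01101110111
-       00000100100
-------------------
        01101010011

Method 2 - Add two's complement:
Two's complement of 00000100100: invert → 11111011011, add 1 → 11111011100
  01101110111
+ 11111011100
-------------
 101101010011  (end carry out of the top bit = 1)
Discarding the end carry: 01101010011
Decimal check:
  01101110111 = 512 + 256 + 64 + 32 + 16 + 4 + 2 + 1 = 887
  00000100100 = 32 + 4 = 36
  887 - 36 = 851, and 01101010011 = 512 + 256 + 64 + 16 + 2 + 1 = 851 ✓



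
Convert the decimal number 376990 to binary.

Using repeated division by 2:
376990 ÷ 2 = 188495 remainder 0
188495 ÷ 2 = 94247 remainder 1
94247 ÷ 2 = 47123 remainder 1
47123 ÷ 2 = 23561 remainder 1
23561 ÷ 2 = 11780 remainder 1
11780 ÷ 2 = 5890 remainder 0
5890 ÷ 2 = 2945 remainder 0
2945 ÷ 2 = 1472 remainder 1
1472 ÷ 2 = 736 remainder 0
736 ÷ 2 = 368 remainder 0
368 ÷ 2 = 184 remainder 0
184 ÷ 2 = 92 remainder 0
92 ÷ 2 = 46 remainder 0
46 ÷ 2 = 23 remainder 0
23 ÷ 2 = 11 remainder 1
11 ÷ 2 = 5 remainder 1
5 ÷ 2 = 2 remainder 1
2 ÷ 2 = 1 remainder 0
1 ÷ 2 = 0 remainder 1
Reading remainders bottom to top: 1011100000010011110



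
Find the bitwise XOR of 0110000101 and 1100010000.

XOR: 1 when bits differ
  0110000101
^ 1100010000
------------
  1010010101
Decimal: 389 ^ 784 = 661



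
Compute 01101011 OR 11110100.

OR: 1 when either bit is 1
  01101011
| 11110100
----------
  11111111
Decimal: 107 | 244 = 255



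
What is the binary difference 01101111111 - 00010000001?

Method 1 - Direct subtraction (column by column from the right: bit − bit − borrow-in; if negative, add 2 and borrow 1 from the next column):
borrow: 00100000000
        01101111111
-       00010000001
-------------------
        01011111110

Method 2 - Add two's complement:
Two's complement of 00010000001: invert → 11101111110, add 1 → 11101111111
  01101111111
+ 11101111111
-------------
 101011111110  (end carry out of the top bit = 1)
Discarding the end carry: 01011111110
Decimal check:
  01101111111 = 512 + 256 + 64 + 32 + 16 + 8 + 4 + 2 + 1 = 895
  00010000001 = 128 + 1 = 129
  895 - 129 = 766, and 01011111110 = 512 + 128 + 64 + 32 + 16 + 8 + 4 + 2 = 766 ✓



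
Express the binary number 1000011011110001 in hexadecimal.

Group into 4-bit nibbles from right:
  1000 = 8
  0110 = 6
  1111 = F
  0001 = 1
Result: 86F1



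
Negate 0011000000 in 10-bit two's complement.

Original: 0011000000
Step 1 - Invert all bits: 1100111111
Step 2 - Add 1: 1101000000
Verification: 0011000000 + 1101000000 = 10000000000; discarding the end carry (carry out of the top bit) leaves the 10-bit value 0000000000, as required for x + (-x)



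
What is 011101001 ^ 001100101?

XOR: 1 when bits differ
  011101001
^ 001100101
-----------
  010001100
Decimal: 233 ^ 101 = 140



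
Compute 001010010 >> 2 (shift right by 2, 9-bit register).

Original: 001010010 (decimal 82)
Shift right by 2 positions
Drop the 2 low bits; fill with zeros on the left
Result: 000010100 (decimal 20)
Equivalent: 82 >> 2 = 82 ÷ 2^2 = 20



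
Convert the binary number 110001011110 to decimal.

Sum of powers of 2 for each 1-bit:
2^1 + 2^2 + 2^3 + 2^4 + 2^6 + 2^10 + 2^11
= 2 + 4 + 8 + 16 + 64 + 1024 + 2048
= 3166



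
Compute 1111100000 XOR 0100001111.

XOR: 1 when bits differ
  1111100000
^ 0100001111
------------
  1011101111
Decimal: 992 ^ 271 = 751



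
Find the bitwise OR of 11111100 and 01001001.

OR: 1 when either bit is 1
  11111100
| 01001001
----------
  11111101
Decimal: 252 | 73 = 253



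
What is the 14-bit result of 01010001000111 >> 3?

Original: 01010001000111 (decimal 5191)
Shift right by 3 positions
Drop the 3 low bits; fill with zeros on the left
Result: 00001010001000 (decimal 648)
Equivalent: 5191 >> 3 = 5191 ÷ 2^3 = 648



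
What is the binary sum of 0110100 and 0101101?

Add column by column from the right: bit + bit + carry-in; write the sum mod 2, carry 1 when the sum is 2 or 3.
carry:  1111000
        0110100
+       0101101
---------------
       01100001
(the carry out of the leftmost column, 0, becomes the leading bit)
Decimal check:
  0110100 = 32 + 16 + 4 = 52
  0101101 = 32 + 8 + 4 + 1 = 45
  52 + 45 = 97, and 01100001 = 64 + 32 + 1 = 97 ✓



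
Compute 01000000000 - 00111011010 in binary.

Method 1 - Direct subtraction (column by column from the right: bit − bit − borrow-in; if negative, add 2 and borrow 1 from the next column):
borrow: 01111111100
        01000000000
-       00111011010
-------------------
        00000100110

Method 2 - Add two's complement:
Two's complement of 00111011010: invert → 11000100101, add 1 → 11000100110
  01000000000
+ 11000100110
-------------
 100000100110  (end carry out of the top bit = 1)
Discarding the end carry: 00000100110
Decimal check:
  01000000000 = 512
  00111011010 = 256 + 128 + 64 + 16 + 8 + 2 = 474
  512 - 474 = 38, and 00000100110 = 32 + 4 + 2 = 38 ✓



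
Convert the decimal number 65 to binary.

Using repeated division by 2:
65 ÷ 2 = 32 remainder 1
32 ÷ 2 = 16 remainder 0
16 ÷ 2 = 8 remainder 0
8 ÷ 2 = 4 remainder 0
4 ÷ 2 = 2 remainder 0
2 ÷ 2 = 1 remainder 0
1 ÷ 2 = 0 remainder 1
Reading remainders bottom to top: 1000001



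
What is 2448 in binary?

Using repeated division by 2:
2448 ÷ 2 = 1224 remainder 0
1224 ÷ 2 = 612 remainder 0
612 ÷ 2 = 306 remainder 0
306 ÷ 2 = 153 remainder 0
153 ÷ 2 = 76 remainder 1
76 ÷ 2 = 38 remainder 0
38 ÷ 2 = 19 remainder 0
19 ÷ 2 = 9 remainder 1
9 ÷ 2 = 4 remainder 1
4 ÷ 2 = 2 remainder 0
2 ÷ 2 = 1 remainder 0
1 ÷ 2 = 0 remainder 1
Reading remainders bottom to top: 100110010000



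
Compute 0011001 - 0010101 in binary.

Method 1 - Direct subtraction (column by column from the right: bit − bit − borrow-in; if negative, add 2 and borrow 1 from the next column):
borrow: 0001000
        0011001
-       0010101
---------------
        0000100

Method 2 - Add two's complement:
Two's complement of 0010101: invert → 1101010, add 1 → 1101011
  0011001
+ 1101011
---------
 10000100  (end carry out of the top bit = 1)
Discarding the end carry: 0000100
Decimal check:
  0011001 = 16 + 8 + 1 = 25
  0010101 = 16 + 4 + 1 = 21
  25 - 21 = 4, and 0000100 = 4 ✓



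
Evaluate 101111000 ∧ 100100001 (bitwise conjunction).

AND: 1 only when both bits are 1
  101111000
& 100100001
-----------
  100100000
Decimal: 376 & 289 = 288



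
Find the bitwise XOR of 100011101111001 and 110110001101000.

XOR: 1 when bits differ
  100011101111001
^ 110110001101000
-----------------
  010101100010001
Decimal: 18297 ^ 27752 = 11025



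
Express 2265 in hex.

Using repeated division by 16 (digits 10–15 are A–F):
2265 ÷ 16 = 141 remainder 9
141 ÷ 16 = 8 remainder 13 (D)
8 ÷ 16 = 0 remainder 8
Reading remainders bottom to top: 8D9



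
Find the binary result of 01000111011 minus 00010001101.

Method 1 - Direct subtraction (column by column from the right: bit − bit − borrow-in; if negative, add 2 and borrow 1 from the next column):
borrow: 01100011000
        01000111011
-       00010001101
-------------------
        00110101110

Method 2 - Add two's complement:
Two's complement of 00010001101: invert → 11101110010, add 1 → 11101110011
  01000111011
+ 11101110011
-------------
 100110101110  (end carry out of the top bit = 1)
Discarding the end carry: 00110101110
Decimal check:
  01000111011 = 512 + 32 + 16 + 8 + 2 + 1 = 571
  00010001101 = 128 + 8 + 4 + 1 = 141
  571 - 141 = 430, and 00110101110 = 256 + 128 + 32 + 8 + 4 + 2 = 430 ✓



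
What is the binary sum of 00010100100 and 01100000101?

Add column by column from the right: bit + bit + carry-in; write the sum mod 2, carry 1 when the sum is 2 or 3.
carry:  00000001000
        00010100100
+       01100000101
-------------------
       001110101001
(the carry out of the leftmost column, 0, becomes the leading bit)
Decimal check:
  00010100100 = 128 + 32 + 4 = 164
  01100000101 = 512 + 256 + 4 + 1 = 773
  164 + 773 = 937, and 001110101001 = 512 + 256 + 128 + 32 + 8 + 1 = 937 ✓



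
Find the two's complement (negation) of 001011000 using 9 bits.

Original: 001011000
Step 1 - Invert all bits: 110100111
Step 2 - Add 1: 110101000
Verification: 001011000 + 110101000 = 1000000000; discarding the end carry (carry out of the top bit) leaves the 9-bit value 000000000, as required for x + (-x)



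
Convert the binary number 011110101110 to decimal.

Sum of powers of 2 for each 1-bit:
2^1 + 2^2 + 2^3 + 2^5 + 2^7 + 2^8 + 2^9 + 2^10
= 2 + 4 + 8 + 32 + 128 + 256 + 512 + 1024
= 1966



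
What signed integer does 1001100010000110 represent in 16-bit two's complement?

Binary: 1001100010000110
Sign bit: 1 (negative)
Invert: 0110011101111001
Add 1:  0110011101111010
Magnitude: 0110011101111010 = 16384 + 8192 + 1024 + 512 + 256 + 64 + 32 + 16 + 8 + 2 = 26490
Value: -26490

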